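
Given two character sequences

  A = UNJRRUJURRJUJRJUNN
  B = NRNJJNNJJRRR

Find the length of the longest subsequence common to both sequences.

6

Match N at A[2]=B[7], J at A[3]=B[8], J at A[7]=B[9], R at A[9]=B[10], R at A[10]=B[11], R at A[14]=B[12] — 6 characters in the same relative order in both. The LCS DP gives dp[18][12] = 6, so this is optimal.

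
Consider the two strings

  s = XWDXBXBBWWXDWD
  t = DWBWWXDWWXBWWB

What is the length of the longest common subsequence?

Taking W at s[2]=t[2] → B at s[5]=t[3] → X at s[6]=t[6] → W at s[9]=t[8] → W at s[10]=t[9] → X at s[11]=t[10] → W at s[13]=t[13] gives a common subsequence of length 7. dp[14][14] = 7 confirms this is the maximum.

7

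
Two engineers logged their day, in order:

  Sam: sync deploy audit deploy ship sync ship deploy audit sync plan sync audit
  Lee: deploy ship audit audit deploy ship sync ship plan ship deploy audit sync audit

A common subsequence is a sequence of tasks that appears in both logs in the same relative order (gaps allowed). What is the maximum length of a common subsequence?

10

Pick deploy (Sam #2, Lee #1), then audit (Sam #3, Lee #4), then deploy (Sam #4, Lee #5), then ship (Sam #5, Lee #6), then sync (Sam #6, Lee #7), then ship (Sam #7, Lee #10), then deploy (Sam #8, Lee #11), then audit (Sam #9, Lee #12), then sync (Sam #12, Lee #13), then audit (Sam #13, Lee #14); all 10 tasks appear in both, in order. Since dp[13][14] = 10, nothing longer is possible.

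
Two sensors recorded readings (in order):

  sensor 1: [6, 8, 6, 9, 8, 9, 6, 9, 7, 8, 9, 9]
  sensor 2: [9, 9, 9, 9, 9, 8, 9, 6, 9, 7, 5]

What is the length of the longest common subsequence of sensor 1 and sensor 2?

Let dp[i][j] be the LCS length of the first i values of sensor 1 and the first j values of sensor 2. dp[i][j] = dp[i-1][j-1]+1 when the i-th and j-th values match, else max(dp[i-1][j], dp[i][j-1]).
    ·  9  9  9  9  9  8  9  6  9  7  5
 ·  0  0  0  0  0  0  0  0  0  0  0  0
 6  0  0  0  0  0  0  0  0  1  1  1  1
 8  0  0  0  0  0  0  1  1  1  1  1  1
 6  0  0  0  0  0  0  1  1  2  2  2  2
 9  0  1  1  1  1  1  1  2  2  3  3  3
 8  0  1  1  1  1  1  2  2  2  3  3  3
 9  0  1  2  2  2  2  2  3  3  3  3  3
 6  0  1  2  2  2  2  2  3  4  4  4  4
 9  0  1  2  3  3  3  3  3  4  5  5  5
 7  0  1  2  3  3  3  3  3  4  5  6  6
 8  0  1  2  3  3  3  4  4  4  5  6  6
 9  0  1  2  3  4  4  4  5  5  5  6  6
 9  0  1  2  3  4  5  5  5  5  6  6  6
dp[12][11] = 6. One LCS (by backtracking along matches): 9, 8, 9, 6, 9, 7.

6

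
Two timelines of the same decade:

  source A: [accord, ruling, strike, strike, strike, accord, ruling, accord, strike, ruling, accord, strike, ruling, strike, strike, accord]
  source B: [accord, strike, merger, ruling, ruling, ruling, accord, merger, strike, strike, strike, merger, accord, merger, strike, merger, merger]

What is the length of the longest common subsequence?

Taking accord [1,1], then ruling [2,4], then ruling [7,5], then ruling [10,6], then accord [11,7], then strike [12,9], then strike [14,10], then strike [15,11], then accord [16,13] gives a common subsequence of length 9. Since dp[16][17] = 9, nothing longer is possible.

9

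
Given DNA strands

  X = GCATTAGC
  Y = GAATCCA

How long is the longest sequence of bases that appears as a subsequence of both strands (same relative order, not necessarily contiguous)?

4

Taking G [1,1], then A [3,3], then T [4,4], then A [6,7] gives a common subsequence of length 4. Since dp[8][7] = 4, nothing longer is possible.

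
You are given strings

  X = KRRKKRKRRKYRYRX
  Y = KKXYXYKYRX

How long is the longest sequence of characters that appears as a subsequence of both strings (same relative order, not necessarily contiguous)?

6

Match K [1,1], then K [4,2], then K [10,7], then Y [13,8], then R [14,9], then X [15,10] — 6 characters in the same relative order in both, and the DP table's final entry dp[15][10] is also 6, so no common subsequence is longer.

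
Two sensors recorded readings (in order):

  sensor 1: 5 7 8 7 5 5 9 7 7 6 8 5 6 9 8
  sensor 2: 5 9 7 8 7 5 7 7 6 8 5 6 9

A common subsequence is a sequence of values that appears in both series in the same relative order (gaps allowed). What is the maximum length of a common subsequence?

12

Pick 5 at sensor 1[1]=sensor 2[1], 7 at sensor 1[2]=sensor 2[3], 8 at sensor 1[3]=sensor 2[4], 7 at sensor 1[4]=sensor 2[5], 5 at sensor 1[6]=sensor 2[6], 7 at sensor 1[8]=sensor 2[7], 7 at sensor 1[9]=sensor 2[8], 6 at sensor 1[10]=sensor 2[9], 8 at sensor 1[11]=sensor 2[10], 5 at sensor 1[12]=sensor 2[11], 6 at sensor 1[13]=sensor 2[12], 9 at sensor 1[14]=sensor 2[13]; all 12 values appear in both, in order. dp[15][13] = 12 confirms this is the maximum.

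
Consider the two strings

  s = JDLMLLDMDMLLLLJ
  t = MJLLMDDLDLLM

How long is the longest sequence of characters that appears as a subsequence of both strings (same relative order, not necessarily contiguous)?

8

Match J at s[1]=t[2], then L at s[3]=t[4], then M at s[4]=t[5], then D at s[7]=t[6], then D at s[9]=t[7], then L at s[11]=t[8], then L at s[12]=t[10], then L at s[13]=t[11] — 8 characters in the same relative order in both, and the DP table's final entry dp[15][12] is also 8, so no common subsequence is longer.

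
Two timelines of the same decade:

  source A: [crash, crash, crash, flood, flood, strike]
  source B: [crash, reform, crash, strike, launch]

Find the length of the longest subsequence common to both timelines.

One common subsequence of length 3: crash [1,1]; then crash [3,3]; then strike [6,4]. dp[6][5] = 3 confirms this is the maximum.

3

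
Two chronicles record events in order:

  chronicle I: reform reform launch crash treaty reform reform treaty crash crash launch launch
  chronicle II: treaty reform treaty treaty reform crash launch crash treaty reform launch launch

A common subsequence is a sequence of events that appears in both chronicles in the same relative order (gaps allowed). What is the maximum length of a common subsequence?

8

Pick reform at chronicle I[1]=chronicle II[2], reform at chronicle I[2]=chronicle II[5], launch at chronicle I[3]=chronicle II[7], crash at chronicle I[4]=chronicle II[8], treaty at chronicle I[5]=chronicle II[9], reform at chronicle I[7]=chronicle II[10], launch at chronicle I[11]=chronicle II[11], launch at chronicle I[12]=chronicle II[12]; all 8 events appear in both, in order. The LCS DP gives dp[12][12] = 8, so this is optimal.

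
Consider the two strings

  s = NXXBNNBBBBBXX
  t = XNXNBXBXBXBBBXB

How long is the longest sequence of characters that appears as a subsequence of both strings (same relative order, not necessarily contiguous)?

One common subsequence of length 9: N [1,2]; then X [2,3]; then X [3,6]; then B [4,7]; then B [7,9]; then B [8,11]; then B [9,12]; then B [10,13]; then B [11,15]. Since dp[13][15] = 9, nothing longer is possible.

9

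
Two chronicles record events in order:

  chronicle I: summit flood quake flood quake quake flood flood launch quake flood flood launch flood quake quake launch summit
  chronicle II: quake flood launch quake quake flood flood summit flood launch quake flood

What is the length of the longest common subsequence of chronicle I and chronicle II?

9

One common subsequence of length 9: quake [3,1], then flood [4,2], then quake [5,4], then quake [6,5], then flood [7,7], then flood [8,9], then launch [9,10], then quake [10,11], then flood [14,12], and the DP table's final entry dp[18][12] is also 9, so no common subsequence is longer.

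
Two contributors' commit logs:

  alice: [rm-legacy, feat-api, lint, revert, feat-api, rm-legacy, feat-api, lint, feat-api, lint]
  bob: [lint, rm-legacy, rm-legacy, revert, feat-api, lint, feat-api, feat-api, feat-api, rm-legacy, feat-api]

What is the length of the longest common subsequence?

Taking rm-legacy (alice #1, bob #3), then feat-api (alice #2, bob #5), then lint (alice #3, bob #6), then feat-api (alice #5, bob #9), then rm-legacy (alice #6, bob #10), then feat-api (alice #9, bob #11) gives a common subsequence of length 6, and the DP table's final entry dp[10][11] is also 6, so no common subsequence is longer.

6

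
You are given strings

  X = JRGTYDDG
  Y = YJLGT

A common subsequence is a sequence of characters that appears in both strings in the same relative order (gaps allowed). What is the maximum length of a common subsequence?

3

Let dp[i][j] be the LCS length of the first i characters of X and the first j characters of Y. dp[i][j] = dp[i-1][j-1]+1 when the i-th and j-th characters match, else max(dp[i-1][j], dp[i][j-1]).
    ·  Y  J  L  G  T
 ·  0  0  0  0  0  0
 J  0  0  1  1  1  1
 R  0  0  1  1  1  1
 G  0  0  1  1  2  2
 T  0  0  1  1  2  3
 Y  0  1  1  1  2  3
 D  0  1  1  1  2  3
 D  0  1  1  1  2  3
 G  0  1  1  1  2  3
dp[8][5] = 3. One LCS (by backtracking along matches): JGT.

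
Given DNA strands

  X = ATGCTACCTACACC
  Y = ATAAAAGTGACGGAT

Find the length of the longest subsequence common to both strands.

One common subsequence of length 7: A (X #1, Y #1) → T (X #2, Y #2) → G (X #3, Y #7) → T (X #5, Y #8) → A (X #6, Y #10) → C (X #7, Y #11) → T (X #9, Y #15). The LCS DP gives dp[14][15] = 7, so this is optimal.

7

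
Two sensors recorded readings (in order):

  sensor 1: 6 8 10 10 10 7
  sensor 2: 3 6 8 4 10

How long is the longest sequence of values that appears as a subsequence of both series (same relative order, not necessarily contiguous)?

3

Match 6 [1,2], 8 [2,3], 10 [5,5] — 3 values in the same relative order in both. The LCS DP gives dp[6][5] = 3, so this is optimal.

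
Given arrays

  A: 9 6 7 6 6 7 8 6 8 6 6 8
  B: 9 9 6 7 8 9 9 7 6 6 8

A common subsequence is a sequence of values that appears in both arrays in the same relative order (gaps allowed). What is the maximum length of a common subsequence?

Pick 9 at A[1]=B[2], 6 at A[2]=B[3], 7 at A[3]=B[4], 7 at A[6]=B[8], 6 at A[10]=B[9], 6 at A[11]=B[10], 8 at A[12]=B[11]; all 7 values appear in both, in order, and the DP table's final entry dp[12][11] is also 7, so no common subsequence is longer.

7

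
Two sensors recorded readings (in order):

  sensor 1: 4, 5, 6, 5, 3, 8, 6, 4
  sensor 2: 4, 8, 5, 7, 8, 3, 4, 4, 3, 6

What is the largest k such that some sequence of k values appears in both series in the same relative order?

4

Match 4 (sensor 1 #1, sensor 2 #1) → 5 (sensor 1 #2, sensor 2 #3) → 3 (sensor 1 #5, sensor 2 #9) → 6 (sensor 1 #7, sensor 2 #10) — 4 values in the same relative order in both. Since dp[8][10] = 4, nothing longer is possible.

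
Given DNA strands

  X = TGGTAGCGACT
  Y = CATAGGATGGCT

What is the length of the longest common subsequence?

8

Let dp[i][j] be the LCS length of the first i bases of X and the first j bases of Y. dp[i][j] = dp[i-1][j-1]+1 when the i-th and j-th bases match, else max(dp[i-1][j], dp[i][j-1]).
    ·  C  A  T  A  G  G  A  T  G  G  C  T
 ·  0  0  0  0  0  0  0  0  0  0  0  0  0
 T  0  0  0  1  1  1  1  1  1  1  1  1  1
 G  0  0  0  1  1  2  2  2  2  2  2  2  2
 G  0  0  0  1  1  2  3  3  3  3  3  3  3
 T  0  0  0  1  1  2  3  3  4  4  4  4  4
 A  0  0  1  1  2  2  3  4  4  4  4  4  4
 G  0  0  1  1  2  3  3  4  4  5  5  5  5
 C  0  1  1  1  2  3  3  4  4  5  5  6  6
 G  0  1  1  1  2  3  4  4  4  5  6  6  6
 A  0  1  2  2  2  3  4  5  5  5  6  6  6
 C  0  1  2  2  2  3  4  5  5  5  6  7  7
 T  0  1  2  3  3  3  4  5  6  6  6  7  8
dp[11][12] = 8. One LCS (by backtracking along matches): TGGTGGCT.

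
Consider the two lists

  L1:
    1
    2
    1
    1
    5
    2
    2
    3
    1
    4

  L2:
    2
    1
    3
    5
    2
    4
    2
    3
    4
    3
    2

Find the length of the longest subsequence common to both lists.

7

One common subsequence of length 7: 2 [2,1] → 1 [3,2] → 5 [5,4] → 2 [6,5] → 2 [7,7] → 3 [8,8] → 4 [10,9]. The LCS DP gives dp[10][11] = 7, so this is optimal.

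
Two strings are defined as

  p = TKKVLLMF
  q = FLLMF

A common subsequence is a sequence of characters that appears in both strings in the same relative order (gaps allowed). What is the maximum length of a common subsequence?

4

Pick L at p[5]=q[2], L at p[6]=q[3], M at p[7]=q[4], F at p[8]=q[5]; all 4 characters appear in both, in order, and the DP table's final entry dp[8][5] is also 4, so no common subsequence is longer.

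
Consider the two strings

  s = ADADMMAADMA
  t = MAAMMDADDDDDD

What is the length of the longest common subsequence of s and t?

6

One common subsequence of length 6: A (s #1, t #2) → A (s #3, t #3) → M (s #5, t #4) → M (s #6, t #5) → A (s #7, t #7) → D (s #9, t #13). Since dp[11][13] = 6, nothing longer is possible.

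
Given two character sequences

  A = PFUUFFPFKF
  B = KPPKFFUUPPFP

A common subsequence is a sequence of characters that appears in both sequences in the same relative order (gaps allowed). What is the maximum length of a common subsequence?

6

Let dp[i][j] be the LCS length of the first i characters of A and the first j characters of B. dp[i][j] = dp[i-1][j-1]+1 when the i-th and j-th characters match, else max(dp[i-1][j], dp[i][j-1]).
    ·  K  P  P  K  F  F  U  U  P  P  F  P
 ·  0  0  0  0  0  0  0  0  0  0  0  0  0
 P  0  0  1  1  1  1  1  1  1  1  1  1  1
 F  0  0  1  1  1  2  2  2  2  2  2  2  2
 U  0  0  1  1  1  2  2  3  3  3  3  3  3
 U  0  0  1  1  1  2  2  3  4  4  4  4  4
 F  0  0  1  1  1  2  3  3  4  4  4  5  5
 F  0  0  1  1  1  2  3  3  4  4  4  5  5
 P  0  0  1  2  2  2  3  3  4  5  5  5  6
 F  0  0  1  2  2  3  3  3  4  5  5  6  6
 K  0  1  1  2  3  3  3  3  4  5  5  6  6
 F  0  1  1  2  3  4  4  4  4  5  5  6  6
dp[10][12] = 6. One LCS (by backtracking along matches): PFUUFP.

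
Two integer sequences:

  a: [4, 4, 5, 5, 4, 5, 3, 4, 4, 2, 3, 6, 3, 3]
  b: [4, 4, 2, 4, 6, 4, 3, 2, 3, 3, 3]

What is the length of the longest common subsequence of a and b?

8

Taking 4 [1,2], 4 [2,4], 4 [5,6], 3 [7,7], 2 [10,8], 3 [11,9], 3 [13,10], 3 [14,11] gives a common subsequence of length 8. dp[14][11] = 8 confirms this is the maximum.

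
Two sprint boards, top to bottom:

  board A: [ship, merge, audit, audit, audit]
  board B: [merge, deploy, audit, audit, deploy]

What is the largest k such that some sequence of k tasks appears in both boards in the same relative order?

3

Taking merge [2,1], audit [3,3], audit [4,4] gives a common subsequence of length 3. Since dp[5][5] = 3, nothing longer is possible.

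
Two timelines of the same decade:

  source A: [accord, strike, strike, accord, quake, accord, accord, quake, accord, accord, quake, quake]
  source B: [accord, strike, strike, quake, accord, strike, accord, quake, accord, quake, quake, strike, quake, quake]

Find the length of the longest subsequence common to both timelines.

Taking accord (source A #1, source B #1); then strike (source A #2, source B #2); then strike (source A #3, source B #3); then quake (source A #5, source B #4); then accord (source A #6, source B #5); then accord (source A #7, source B #7); then quake (source A #8, source B #8); then accord (source A #9, source B #9); then quake (source A #11, source B #13); then quake (source A #12, source B #14) gives a common subsequence of length 10. dp[12][14] = 10 confirms this is the maximum.

10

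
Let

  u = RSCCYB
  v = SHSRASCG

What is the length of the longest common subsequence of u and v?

One common subsequence of length 3: R [1,4], S [2,6], C [3,7]. dp[6][8] = 3 confirms this is the maximum.

3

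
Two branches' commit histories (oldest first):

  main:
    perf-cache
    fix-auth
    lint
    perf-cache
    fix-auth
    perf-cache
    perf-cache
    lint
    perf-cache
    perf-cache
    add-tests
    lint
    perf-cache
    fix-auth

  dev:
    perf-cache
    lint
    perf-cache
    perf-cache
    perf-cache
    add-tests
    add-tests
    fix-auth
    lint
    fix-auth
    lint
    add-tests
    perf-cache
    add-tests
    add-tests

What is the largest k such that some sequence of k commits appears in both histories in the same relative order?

One common subsequence of length 8: perf-cache (main #1, dev #1) → lint (main #3, dev #2) → perf-cache (main #4, dev #3) → perf-cache (main #6, dev #4) → perf-cache (main #7, dev #5) → lint (main #8, dev #11) → perf-cache (main #9, dev #13) → add-tests (main #11, dev #15), and the DP table's final entry dp[14][15] is also 8, so no common subsequence is longer.

8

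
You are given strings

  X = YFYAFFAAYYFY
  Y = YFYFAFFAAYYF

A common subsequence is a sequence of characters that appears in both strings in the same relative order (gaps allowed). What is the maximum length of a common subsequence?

11

Taking Y (X #1, Y #1), then F (X #2, Y #2), then Y (X #3, Y #3), then A (X #4, Y #5), then F (X #5, Y #6), then F (X #6, Y #7), then A (X #7, Y #8), then A (X #8, Y #9), then Y (X #9, Y #10), then Y (X #10, Y #11), then F (X #11, Y #12) gives a common subsequence of length 11. Since dp[12][12] = 11, nothing longer is possible.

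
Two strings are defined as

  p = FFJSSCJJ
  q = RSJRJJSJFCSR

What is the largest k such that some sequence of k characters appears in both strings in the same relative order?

Let dp[i][j] be the LCS length of the first i characters of p and the first j characters of q. dp[i][j] = dp[i-1][j-1]+1 when the i-th and j-th characters match, else max(dp[i-1][j], dp[i][j-1]).
    ·  R  S  J  R  J  J  S  J  F  C  S  R
 ·  0  0  0  0  0  0  0  0  0  0  0  0  0
 F  0  0  0  0  0  0  0  0  0  1  1  1  1
 F  0  0  0  0  0  0  0  0  0  1  1  1  1
 J  0  0  0  1  1  1  1  1  1  1  1  1  1
 S  0  0  1  1  1  1  1  2  2  2  2  2  2
 S  0  0  1  1  1  1  1  2  2  2  2  3  3
 C  0  0  1  1  1  1  1  2  2  2  3  3  3
 J  0  0  1  2  2  2  2  2  3  3  3  3  3
 J  0  0  1  2  2  3  3  3  3  3  3  3  3
dp[8][12] = 3. One LCS (by backtracking along matches): JSS.

3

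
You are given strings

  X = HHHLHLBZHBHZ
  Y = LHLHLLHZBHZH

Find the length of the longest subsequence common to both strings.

8

Let dp[i][j] be the LCS length of the first i characters of X and the first j characters of Y. dp[i][j] = dp[i-1][j-1]+1 when the i-th and j-th characters match, else max(dp[i-1][j], dp[i][j-1]).
    ·  L  H  L  H  L  L  H  Z  B  H  Z  H
 ·  0  0  0  0  0  0  0  0  0  0  0  0  0
 H  0  0  1  1  1  1  1  1  1  1  1  1  1
 H  0  0  1  1  2  2  2  2  2  2  2  2  2
 H  0  0  1  1  2  2  2  3  3  3  3  3  3
 L  0  1  1  2  2  3  3  3  3  3  3  3  3
 H  0  1  2  2  3  3  3  4  4  4  4  4  4
 L  0  1  2  3  3  4  4  4  4  4  4  4  4
 B  0  1  2  3  3  4  4  4  4  5  5  5  5
 Z  0  1  2  3  3  4  4  4  5  5  5  6  6
 H  0  1  2  3  4  4  4  5  5  5  6  6  7
 B  0  1  2  3  4  4  4  5  5  6  6  6  7
 H  0  1  2  3  4  4  4  5  5  6  7  7  7
 Z  0  1  2  3  4  4  4  5  6  6  7  8  8
dp[12][12] = 8. One LCS (by backtracking along matches): HHLHZBHZ.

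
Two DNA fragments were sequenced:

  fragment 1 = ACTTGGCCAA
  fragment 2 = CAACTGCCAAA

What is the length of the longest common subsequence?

Let dp[i][j] be the LCS length of the first i bases of fragment 1 and the first j bases of fragment 2. dp[i][j] = dp[i-1][j-1]+1 when the i-th and j-th bases match, else max(dp[i-1][j], dp[i][j-1]).
    ·  C  A  A  C  T  G  C  C  A  A  A
 ·  0  0  0  0  0  0  0  0  0  0  0  0
 A  0  0  1  1  1  1  1  1  1  1  1  1
 C  0  1  1  1  2  2  2  2  2  2  2  2
 T  0  1  1  1  2  3  3  3  3  3  3  3
 T  0  1  1  1  2  3  3  3  3  3  3  3
 G  0  1  1  1  2  3  4  4  4  4  4  4
 G  0  1  1  1  2  3  4  4  4  4  4  4
 C  0  1  1  1  2  3  4  5  5  5  5  5
 C  0  1  1  1  2  3  4  5  6  6  6  6
 A  0  1  2  2  2  3  4  5  6  7  7  7
 A  0  1  2  3  3  3  4  5  6  7  8  8
dp[10][11] = 8. One LCS (by backtracking along matches): ACTGCCAA.

8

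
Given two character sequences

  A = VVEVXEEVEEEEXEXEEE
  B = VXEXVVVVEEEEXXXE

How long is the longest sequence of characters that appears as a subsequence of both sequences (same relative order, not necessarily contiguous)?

11

One common subsequence of length 11: V [1,5], then V [2,6], then V [4,7], then V [8,8], then E [9,9], then E [10,10], then E [11,11], then E [12,12], then X [13,14], then X [15,15], then E [18,16]. The LCS DP gives dp[18][16] = 11, so this is optimal.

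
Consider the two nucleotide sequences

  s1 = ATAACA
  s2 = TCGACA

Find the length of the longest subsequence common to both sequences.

4

Match T [2,1] → A [4,4] → C [5,5] → A [6,6] — 4 bases in the same relative order in both. Since dp[6][6] = 4, nothing longer is possible.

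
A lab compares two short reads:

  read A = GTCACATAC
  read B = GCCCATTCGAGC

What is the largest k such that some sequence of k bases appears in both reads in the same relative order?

7

Match G [1,1], C [3,3], C [5,4], A [6,5], T [7,7], A [8,10], C [9,12] — 7 bases in the same relative order in both. dp[9][12] = 7 confirms this is the maximum.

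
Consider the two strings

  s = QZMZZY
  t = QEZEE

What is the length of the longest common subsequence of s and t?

One common subsequence of length 2: Q [1,1], Z [2,3], and the DP table's final entry dp[6][5] is also 2, so no common subsequence is longer.

2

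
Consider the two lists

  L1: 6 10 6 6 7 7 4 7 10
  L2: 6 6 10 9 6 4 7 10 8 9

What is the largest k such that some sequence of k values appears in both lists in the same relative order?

6

Pick 6 (L1 #1, L2 #2), then 10 (L1 #2, L2 #3), then 6 (L1 #4, L2 #5), then 4 (L1 #7, L2 #6), then 7 (L1 #8, L2 #7), then 10 (L1 #9, L2 #8); all 6 values appear in both, in order, and the DP table's final entry dp[9][10] is also 6, so no common subsequence is longer.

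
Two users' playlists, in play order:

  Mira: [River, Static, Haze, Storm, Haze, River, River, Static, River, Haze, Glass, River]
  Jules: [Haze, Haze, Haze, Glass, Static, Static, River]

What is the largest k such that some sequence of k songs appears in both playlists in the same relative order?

One common subsequence of length 5: Haze at Mira[3]=Jules[1] → Haze at Mira[5]=Jules[2] → Haze at Mira[10]=Jules[3] → Glass at Mira[11]=Jules[4] → River at Mira[12]=Jules[7], and the DP table's final entry dp[12][7] is also 5, so no common subsequence is longer.

5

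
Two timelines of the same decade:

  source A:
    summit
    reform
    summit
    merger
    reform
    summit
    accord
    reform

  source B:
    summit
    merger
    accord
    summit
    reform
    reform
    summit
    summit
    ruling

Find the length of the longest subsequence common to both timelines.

Match summit at source A[1]=source B[4], reform at source A[2]=source B[6], summit at source A[3]=source B[7], summit at source A[6]=source B[8] — 4 events in the same relative order in both. dp[8][9] = 4 confirms this is the maximum.

4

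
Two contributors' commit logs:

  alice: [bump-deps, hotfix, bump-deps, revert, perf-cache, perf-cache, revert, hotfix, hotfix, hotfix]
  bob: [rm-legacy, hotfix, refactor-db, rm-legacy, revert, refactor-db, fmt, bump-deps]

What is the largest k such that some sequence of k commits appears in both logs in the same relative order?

2

Taking hotfix at alice[2]=bob[2] → bump-deps at alice[3]=bob[8] gives a common subsequence of length 2. The LCS DP gives dp[10][8] = 2, so this is optimal.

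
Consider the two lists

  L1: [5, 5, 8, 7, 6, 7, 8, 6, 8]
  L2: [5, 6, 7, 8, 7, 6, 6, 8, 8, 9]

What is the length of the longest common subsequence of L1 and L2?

Let dp[i][j] be the LCS length of the first i values of L1 and the first j values of L2. dp[i][j] = dp[i-1][j-1]+1 when the i-th and j-th values match, else max(dp[i-1][j], dp[i][j-1]).
    ·  5  6  7  8  7  6  6  8  8  9
 ·  0  0  0  0  0  0  0  0  0  0  0
 5  0  1  1  1  1  1  1  1  1  1  1
 5  0  1  1  1  1  1  1  1  1  1  1
 8  0  1  1  1  2  2  2  2  2  2  2
 7  0  1  1  2  2  3  3  3  3  3  3
 6  0  1  2  2  2  3  4  4  4  4  4
 7  0  1  2  3  3  3  4  4  4  4  4
 8  0  1  2  3  4  4  4  4  5  5  5
 6  0  1  2  3  4  4  5  5  5  5  5
 8  0  1  2  3  4  4  5  5  6  6  6
dp[9][10] = 6. One LCS (by backtracking along matches): 5, 8, 7, 6, 8, 8.

6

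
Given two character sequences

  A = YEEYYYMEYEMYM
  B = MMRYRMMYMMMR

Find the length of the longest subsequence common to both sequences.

Match Y at A[1]=B[4]; then Y at A[6]=B[8]; then M at A[7]=B[9]; then M at A[11]=B[10]; then M at A[13]=B[11] — 5 characters in the same relative order in both. Since dp[13][12] = 5, nothing longer is possible.

5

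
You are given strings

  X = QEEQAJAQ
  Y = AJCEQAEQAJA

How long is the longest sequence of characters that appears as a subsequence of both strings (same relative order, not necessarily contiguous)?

Match Q (X #1, Y #5), E (X #3, Y #7), Q (X #4, Y #8), A (X #5, Y #9), J (X #6, Y #10), A (X #7, Y #11) — 6 characters in the same relative order in both. dp[8][11] = 6 confirms this is the maximum.

6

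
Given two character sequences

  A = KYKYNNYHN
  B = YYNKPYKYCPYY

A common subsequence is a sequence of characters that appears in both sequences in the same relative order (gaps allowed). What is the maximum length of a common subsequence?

Let dp[i][j] be the LCS length of the first i characters of A and the first j characters of B. dp[i][j] = dp[i-1][j-1]+1 when the i-th and j-th characters match, else max(dp[i-1][j], dp[i][j-1]).
    ·  Y  Y  N  K  P  Y  K  Y  C  P  Y  Y
 ·  0  0  0  0  0  0  0  0  0  0  0  0  0
 K  0  0  0  0  1  1  1  1  1  1  1  1  1
 Y  0  1  1  1  1  1  2  2  2  2  2  2  2
 K  0  1  1  1  2  2  2  3  3  3  3  3  3
 Y  0  1  2  2  2  2  3  3  4  4  4  4  4
 N  0  1  2  3  3  3  3  3  4  4  4  4  4
 N  0  1  2  3  3  3  3  3  4  4  4  4  4
 Y  0  1  2  3  3  3  4  4  4  4  4  5  5
 H  0  1  2  3  3  3  4  4  4  4  4  5  5
 N  0  1  2  3  3  3  4  4  4  4  4  5  5
dp[9][12] = 5. One LCS (by backtracking along matches): KYKYY.

5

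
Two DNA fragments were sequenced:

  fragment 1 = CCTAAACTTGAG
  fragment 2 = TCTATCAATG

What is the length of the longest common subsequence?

7

Pick C at fragment 1[2]=fragment 2[2], then T at fragment 1[3]=fragment 2[3], then A at fragment 1[4]=fragment 2[4], then A at fragment 1[5]=fragment 2[7], then A at fragment 1[6]=fragment 2[8], then T at fragment 1[9]=fragment 2[9], then G at fragment 1[12]=fragment 2[10]; all 7 bases appear in both, in order. Since dp[12][10] = 7, nothing longer is possible.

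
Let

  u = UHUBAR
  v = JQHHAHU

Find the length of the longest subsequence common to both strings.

2

Let dp[i][j] be the LCS length of the first i characters of u and the first j characters of v. dp[i][j] = dp[i-1][j-1]+1 when the i-th and j-th characters match, else max(dp[i-1][j], dp[i][j-1]).
    ·  J  Q  H  H  A  H  U
 ·  0  0  0  0  0  0  0  0
 U  0  0  0  0  0  0  0  1
 H  0  0  0  1  1  1  1  1
 U  0  0  0  1  1  1  1  2
 B  0  0  0  1  1  1  1  2
 A  0  0  0  1  1  2  2  2
 R  0  0  0  1  1  2  2  2
dp[6][7] = 2. One LCS (by backtracking along matches): HU.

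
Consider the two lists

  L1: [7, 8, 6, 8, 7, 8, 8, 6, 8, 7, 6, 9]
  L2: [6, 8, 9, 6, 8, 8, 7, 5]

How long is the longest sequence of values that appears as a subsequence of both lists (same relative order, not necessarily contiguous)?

Let dp[i][j] be the LCS length of the first i values of L1 and the first j values of L2. dp[i][j] = dp[i-1][j-1]+1 when the i-th and j-th values match, else max(dp[i-1][j], dp[i][j-1]).
    ·  6  8  9  6  8  8  7  5
 ·  0  0  0  0  0  0  0  0  0
 7  0  0  0  0  0  0  0  1  1
 8  0  0  1  1  1  1  1  1  1
 6  0  1  1  1  2  2  2  2  2
 8  0  1  2  2  2  3  3  3  3
 7  0  1  2  2  2  3  3  4  4
 8  0  1  2  2  2  3  4  4  4
 8  0  1  2  2  2  3  4  4  4
 6  0  1  2  2  3  3  4  4  4
 8  0  1  2  2  3  4  4  4  4
 7  0  1  2  2  3  4  4  5  5
 6  0  1  2  2  3  4  4  5  5
 9  0  1  2  3  3  4  4  5  5
dp[12][8] = 5. One LCS (by backtracking along matches): 8, 6, 8, 8, 7.

5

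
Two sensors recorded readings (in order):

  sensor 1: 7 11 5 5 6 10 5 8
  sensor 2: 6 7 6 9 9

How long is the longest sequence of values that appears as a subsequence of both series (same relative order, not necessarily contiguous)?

Let dp[i][j] be the LCS length of the first i values of sensor 1 and the first j values of sensor 2. dp[i][j] = dp[i-1][j-1]+1 when the i-th and j-th values match, else max(dp[i-1][j], dp[i][j-1]).
    ·  6  7  6  9  9
 ·  0  0  0  0  0  0
 7  0  0  1  1  1  1
11  0  0  1  1  1  1
 5  0  0  1  1  1  1
 5  0  0  1  1  1  1
 6  0  1  1  2  2  2
10  0  1  1  2  2  2
 5  0  1  1  2  2  2
 8  0  1  1  2  2  2
dp[8][5] = 2. One LCS (by backtracking along matches): 7, 6.

2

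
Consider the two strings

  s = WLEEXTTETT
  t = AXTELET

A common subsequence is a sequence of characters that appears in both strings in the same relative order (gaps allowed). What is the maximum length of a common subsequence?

4

One common subsequence of length 4: X [5,2], T [6,3], E [8,6], T [10,7], and the DP table's final entry dp[10][7] is also 4, so no common subsequence is longer.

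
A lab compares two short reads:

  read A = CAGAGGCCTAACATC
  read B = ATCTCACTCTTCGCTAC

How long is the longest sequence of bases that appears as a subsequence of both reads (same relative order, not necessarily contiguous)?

8

Match C at read A[1]=read B[5]; then A at read A[4]=read B[6]; then C at read A[7]=read B[7]; then C at read A[8]=read B[9]; then T at read A[9]=read B[11]; then C at read A[12]=read B[14]; then A at read A[13]=read B[16]; then C at read A[15]=read B[17] — 8 bases in the same relative order in both. Since dp[15][17] = 8, nothing longer is possible.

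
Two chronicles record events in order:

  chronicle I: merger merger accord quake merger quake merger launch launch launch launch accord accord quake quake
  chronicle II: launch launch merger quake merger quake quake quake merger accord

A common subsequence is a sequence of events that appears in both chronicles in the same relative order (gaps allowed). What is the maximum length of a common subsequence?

6

Taking merger at chronicle I[1]=chronicle II[3] → merger at chronicle I[2]=chronicle II[5] → quake at chronicle I[4]=chronicle II[7] → quake at chronicle I[6]=chronicle II[8] → merger at chronicle I[7]=chronicle II[9] → accord at chronicle I[13]=chronicle II[10] gives a common subsequence of length 6. Since dp[15][10] = 6, nothing longer is possible.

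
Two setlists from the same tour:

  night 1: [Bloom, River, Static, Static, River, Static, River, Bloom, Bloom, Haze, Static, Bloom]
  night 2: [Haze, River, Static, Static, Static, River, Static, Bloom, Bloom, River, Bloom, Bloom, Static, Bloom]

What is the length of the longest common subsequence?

Match River [2,2] → Static [3,4] → Static [4,5] → River [5,6] → Static [6,7] → River [7,10] → Bloom [8,11] → Bloom [9,12] → Static [11,13] → Bloom [12,14] — 10 songs in the same relative order in both. Since dp[12][14] = 10, nothing longer is possible.

10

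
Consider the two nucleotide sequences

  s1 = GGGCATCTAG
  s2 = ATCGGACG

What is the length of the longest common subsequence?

5

Let dp[i][j] be the LCS length of the first i bases of s1 and the first j bases of s2. dp[i][j] = dp[i-1][j-1]+1 when the i-th and j-th bases match, else max(dp[i-1][j], dp[i][j-1]).
    ·  A  T  C  G  G  A  C  G
 ·  0  0  0  0  0  0  0  0  0
 G  0  0  0  0  1  1  1  1  1
 G  0  0  0  0  1  2  2  2  2
 G  0  0  0  0  1  2  2  2  3
 C  0  0  0  1  1  2  2  3  3
 A  0  1  1  1  1  2  3  3  3
 T  0  1  2  2  2  2  3  3  3
 C  0  1  2  3  3  3  3  4  4
 T  0  1  2  3  3  3  3  4  4
 A  0  1  2  3  3  3  4  4  4
 G  0  1  2  3  4  4  4  4  5
dp[10][8] = 5. One LCS (by backtracking along matches): GGACG.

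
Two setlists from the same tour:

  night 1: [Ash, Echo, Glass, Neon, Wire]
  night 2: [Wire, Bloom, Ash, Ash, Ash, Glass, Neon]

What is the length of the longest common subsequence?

3

Pick Ash (night 1 #1, night 2 #5); then Glass (night 1 #3, night 2 #6); then Neon (night 1 #4, night 2 #7); all 3 songs appear in both, in order. The LCS DP gives dp[5][7] = 3, so this is optimal.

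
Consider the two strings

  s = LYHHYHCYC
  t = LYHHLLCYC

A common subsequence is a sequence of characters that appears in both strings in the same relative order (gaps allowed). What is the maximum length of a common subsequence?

7

Pick L (s #1, t #1), Y (s #2, t #2), H (s #3, t #3), H (s #4, t #4), C (s #7, t #7), Y (s #8, t #8), C (s #9, t #9); all 7 characters appear in both, in order. dp[9][9] = 7 confirms this is the maximum.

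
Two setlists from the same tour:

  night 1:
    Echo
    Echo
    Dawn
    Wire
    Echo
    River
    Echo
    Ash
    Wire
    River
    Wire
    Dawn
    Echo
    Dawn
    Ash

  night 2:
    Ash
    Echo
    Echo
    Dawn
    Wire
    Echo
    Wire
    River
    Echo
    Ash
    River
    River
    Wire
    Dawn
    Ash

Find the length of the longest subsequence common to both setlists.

12

Match Echo [1,2], then Echo [2,3], then Dawn [3,4], then Wire [4,5], then Echo [5,6], then River [6,8], then Echo [7,9], then Ash [8,10], then River [10,12], then Wire [11,13], then Dawn [14,14], then Ash [15,15] — 12 songs in the same relative order in both, and the DP table's final entry dp[15][15] is also 12, so no common subsequence is longer.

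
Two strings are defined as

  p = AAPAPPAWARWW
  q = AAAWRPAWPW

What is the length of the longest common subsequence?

7

One common subsequence of length 7: A [1,1], A [2,2], A [4,3], P [6,6], A [7,7], W [8,8], W [12,10], and the DP table's final entry dp[12][10] is also 7, so no common subsequence is longer.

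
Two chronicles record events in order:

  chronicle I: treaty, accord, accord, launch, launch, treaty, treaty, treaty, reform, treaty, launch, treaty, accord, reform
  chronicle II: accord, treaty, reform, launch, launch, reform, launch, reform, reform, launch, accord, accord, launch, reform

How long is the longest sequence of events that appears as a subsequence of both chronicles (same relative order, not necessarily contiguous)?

7

Pick treaty [1,2]; then launch [4,5]; then launch [5,7]; then reform [9,9]; then launch [11,10]; then accord [13,12]; then reform [14,14]; all 7 events appear in both, in order. Since dp[14][14] = 7, nothing longer is possible.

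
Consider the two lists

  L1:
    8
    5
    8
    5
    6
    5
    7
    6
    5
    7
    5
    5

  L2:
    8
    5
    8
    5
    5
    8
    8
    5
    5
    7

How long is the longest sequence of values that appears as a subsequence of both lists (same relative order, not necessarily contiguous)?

7

Match 8 at L1[1]=L2[1], then 5 at L1[2]=L2[2], then 8 at L1[3]=L2[3], then 5 at L1[4]=L2[5], then 5 at L1[6]=L2[8], then 5 at L1[9]=L2[9], then 7 at L1[10]=L2[10] — 7 values in the same relative order in both. Since dp[12][10] = 7, nothing longer is possible.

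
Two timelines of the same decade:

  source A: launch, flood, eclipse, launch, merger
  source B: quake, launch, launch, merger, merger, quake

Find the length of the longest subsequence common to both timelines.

3

Taking launch (source A #1, source B #2), then launch (source A #4, source B #3), then merger (source A #5, source B #5) gives a common subsequence of length 3. Since dp[5][6] = 3, nothing longer is possible.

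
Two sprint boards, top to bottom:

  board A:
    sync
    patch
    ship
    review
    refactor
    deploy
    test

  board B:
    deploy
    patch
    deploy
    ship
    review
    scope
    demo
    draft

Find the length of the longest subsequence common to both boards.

Pick patch at board A[2]=board B[2], then ship at board A[3]=board B[4], then review at board A[4]=board B[5]; all 3 tasks appear in both, in order. Since dp[7][8] = 3, nothing longer is possible.

3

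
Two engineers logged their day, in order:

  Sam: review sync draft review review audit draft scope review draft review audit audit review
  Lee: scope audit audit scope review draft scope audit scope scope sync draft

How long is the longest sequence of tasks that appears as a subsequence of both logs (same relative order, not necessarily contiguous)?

Taking review (Sam #1, Lee #5), then draft (Sam #3, Lee #6), then audit (Sam #6, Lee #8), then scope (Sam #8, Lee #10), then draft (Sam #10, Lee #12) gives a common subsequence of length 5. dp[14][12] = 5 confirms this is the maximum.

5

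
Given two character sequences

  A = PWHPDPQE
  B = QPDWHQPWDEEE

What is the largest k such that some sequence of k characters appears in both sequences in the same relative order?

6

Let dp[i][j] be the LCS length of the first i characters of A and the first j characters of B. dp[i][j] = dp[i-1][j-1]+1 when the i-th and j-th characters match, else max(dp[i-1][j], dp[i][j-1]).
    ·  Q  P  D  W  H  Q  P  W  D  E  E  E
 ·  0  0  0  0  0  0  0  0  0  0  0  0  0
 P  0  0  1  1  1  1  1  1  1  1  1  1  1
 W  0  0  1  1  2  2  2  2  2  2  2  2  2
 H  0  0  1  1  2  3  3  3  3  3  3  3  3
 P  0  0  1  1  2  3  3  4  4  4  4  4  4
 D  0  0  1  2  2  3  3  4  4  5  5  5  5
 P  0  0  1  2  2  3  3  4  4  5  5  5  5
 Q  0  1  1  2  2  3  4  4  4  5  5  5  5
 E  0  1  1  2  2  3  4  4  4  5  6  6  6
dp[8][12] = 6. One LCS (by backtracking along matches): PWHPDE.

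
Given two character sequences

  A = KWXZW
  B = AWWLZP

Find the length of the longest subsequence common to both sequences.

Match W (A #2, B #3), then Z (A #4, B #5) — 2 characters in the same relative order in both. Since dp[5][6] = 2, nothing longer is possible.

2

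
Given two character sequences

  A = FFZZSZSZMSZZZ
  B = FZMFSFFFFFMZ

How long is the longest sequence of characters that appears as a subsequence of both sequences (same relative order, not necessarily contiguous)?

Pick F [1,1] → F [2,4] → S [5,5] → M [9,11] → Z [13,12]; all 5 characters appear in both, in order. Since dp[13][12] = 5, nothing longer is possible.

5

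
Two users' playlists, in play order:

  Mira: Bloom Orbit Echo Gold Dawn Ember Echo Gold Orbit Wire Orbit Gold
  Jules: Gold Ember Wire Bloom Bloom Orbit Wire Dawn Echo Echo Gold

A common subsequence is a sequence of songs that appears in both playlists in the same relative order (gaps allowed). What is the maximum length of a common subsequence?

Pick Bloom [1,5], then Orbit [2,6], then Echo [3,9], then Echo [7,10], then Gold [12,11]; all 5 songs appear in both, in order, and the DP table's final entry dp[12][11] is also 5, so no common subsequence is longer.

5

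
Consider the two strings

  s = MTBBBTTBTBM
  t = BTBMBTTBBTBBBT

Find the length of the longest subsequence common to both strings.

One common subsequence of length 8: T at s[2]=t[2]; then B at s[3]=t[3]; then B at s[5]=t[5]; then T at s[6]=t[6]; then T at s[7]=t[7]; then B at s[8]=t[9]; then T at s[9]=t[10]; then B at s[10]=t[13], and the DP table's final entry dp[11][14] is also 8, so no common subsequence is longer.

8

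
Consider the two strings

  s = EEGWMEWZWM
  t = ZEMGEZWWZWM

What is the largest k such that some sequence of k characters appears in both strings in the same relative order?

7

Let dp[i][j] be the LCS length of the first i characters of s and the first j characters of t. dp[i][j] = dp[i-1][j-1]+1 when the i-th and j-th characters match, else max(dp[i-1][j], dp[i][j-1]).
    ·  Z  E  M  G  E  Z  W  W  Z  W  M
 ·  0  0  0  0  0  0  0  0  0  0  0  0
 E  0  0  1  1  1  1  1  1  1  1  1  1
 E  0  0  1  1  1  2  2  2  2  2  2  2
 G  0  0  1  1  2  2  2  2  2  2  2  2
 W  0  0  1  1  2  2  2  3  3  3  3  3
 M  0  0  1  2  2  2  2  3  3  3  3  4
 E  0  0  1  2  2  3  3  3  3  3  3  4
 W  0  0  1  2  2  3  3  4  4  4  4  4
 Z  0  1  1  2  2  3  4  4  4  5  5  5
 W  0  1  1  2  2  3  4  5  5  5  6  6
 M  0  1  1  2  2  3  4  5  5  5  6  7
dp[10][11] = 7. One LCS (by backtracking along matches): EEWWZWM.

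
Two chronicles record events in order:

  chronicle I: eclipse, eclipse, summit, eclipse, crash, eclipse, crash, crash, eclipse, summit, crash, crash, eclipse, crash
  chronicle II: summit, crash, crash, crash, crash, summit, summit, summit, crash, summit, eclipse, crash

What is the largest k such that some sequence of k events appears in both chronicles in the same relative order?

One common subsequence of length 8: summit [3,1] → crash [5,3] → crash [7,4] → crash [8,5] → summit [10,8] → crash [11,9] → eclipse [13,11] → crash [14,12], and the DP table's final entry dp[14][12] is also 8, so no common subsequence is longer.

8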